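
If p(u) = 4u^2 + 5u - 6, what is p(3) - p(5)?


p(3) = 45
p(5) = 119
p(3) - p(5) = 45 - 119 = -74


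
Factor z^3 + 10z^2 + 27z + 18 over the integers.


Try integer roots (divisors of 18). z=-1: p(-1)=0.
Divide out (z + 1): quotient is z^2 + 9z + 18.
Factor the quadratic: (z + 6)(z + 3)
Result: (z + 1)(z + 6)(z + 3)


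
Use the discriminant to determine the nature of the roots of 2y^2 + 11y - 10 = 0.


D = b^2 - 4ac = (11)^2 - 4(2)(-10) = 121 + 80 = 201
Since D > 0: two distinct irrational roots


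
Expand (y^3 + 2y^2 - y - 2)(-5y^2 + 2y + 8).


Distribute each term of the first polynomial:
  (y^3)(-5y^2 + 2y + 8) = -5y^5 + 2y^4 + 8y^3
  (2y^2)(-5y^2 + 2y + 8) = -10y^4 + 4y^3 + 16y^2
  (-y)(-5y^2 + 2y + 8) = 5y^3 - 2y^2 - 8y
  (-2)(-5y^2 + 2y + 8) = 10y^2 - 4y - 16
Sum: -5y^5 - 8y^4 + 17y^3 + 24y^2 - 12y - 16


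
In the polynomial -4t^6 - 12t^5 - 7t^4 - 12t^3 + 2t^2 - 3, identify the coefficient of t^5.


Read off the coefficient of t^5: -12


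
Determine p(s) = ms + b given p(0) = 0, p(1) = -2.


p(s) = ms + b. Using p(0)=0, p(1)=-2:
m = (0 + 2)/(0 - 1) = 2/-1 = -2
b = 0 - m*(0) = 0 = 0
p(s) = -2s


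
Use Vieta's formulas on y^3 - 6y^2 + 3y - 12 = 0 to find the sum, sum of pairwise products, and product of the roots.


Monic cubic y^3+by^2+cy+d=0: sum=-b, pairwise sum=c, product=-d.
b=-6, c=3, d=-12
r1+r2+r3 = 6
r1r2+r1r3+r2r3 = 3
r1r2r3 = 12


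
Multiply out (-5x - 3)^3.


Expand (-5x - 3)^3 by repeated multiplication:
  (-5x - 3)^2 = 25x^2 + 30x + 9
= -125x^3 - 225x^2 - 135x - 27


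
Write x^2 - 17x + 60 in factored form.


Roots satisfy r1 + r2 = -b/a = 17 and r1*r2 = c/a = 60.
So r1 = 12, r2 = 5.
x^2 - 17x + 60 = (x - r1)(x - r2) = (x - 12)(x - 5)


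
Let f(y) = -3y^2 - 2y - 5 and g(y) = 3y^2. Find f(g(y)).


Substitute g(y) into f:
f(g(y)) = -3*(3y^2)^2 + (-2)*(3y^2) + (-5)
(3y^2)^2 = 9y^4
Expand and combine: -27y^4 - 6y^2 - 5


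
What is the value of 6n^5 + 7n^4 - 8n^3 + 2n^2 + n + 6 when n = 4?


Using direct substitution:
  6 * (4)^5 = 6144
  7 * (4)^4 = 1792
  -8 * (4)^3 = -512
  2 * (4)^2 = 32
  1 * (4)^1 = 4
  constant: 6
Sum = 6144 + 1792 - 512 + 32 + 4 + 6 = 7466


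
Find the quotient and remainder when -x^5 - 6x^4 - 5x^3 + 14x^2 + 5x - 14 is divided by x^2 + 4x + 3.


(-x^5 - 6x^4 - 5x^3 + 14x^2 + 5x - 14) / (x^2 + 4x + 3)
Step 1: -x^3 * (x^2 + 4x + 3) = -x^5 - 4x^4 - 3x^3; subtract.
Step 2: -2x^2 * (x^2 + 4x + 3) = -2x^4 - 8x^3 - 6x^2; subtract.
Step 3: 6x * (x^2 + 4x + 3) = 6x^3 + 24x^2 + 18x; subtract.
Step 4: -4 * (x^2 + 4x + 3) = -4x^2 - 16x - 12; subtract.
Quotient: -x^3 - 2x^2 + 6x - 4, Remainder: 3x - 2


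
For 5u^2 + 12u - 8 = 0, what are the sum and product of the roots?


For au^2+bu+c=0: sum = -b/a, product = c/a.
a=5, b=12, c=-8
Sum = -(12)/5 = -12/5
Product = (-8)/5 = -8/5


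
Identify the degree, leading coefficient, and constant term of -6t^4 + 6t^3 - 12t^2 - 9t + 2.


Highest power of t is 4, with coefficient -6. Constant term is 2.
Degree = 4, leading coefficient = -6, constant term = 2


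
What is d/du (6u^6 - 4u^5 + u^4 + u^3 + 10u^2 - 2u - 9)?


Apply the power rule term by term:
  d/du(6u^6) = 36u^5
  d/du(-4u^5) = -20u^4
  d/du(u^4) = 4u^3
  d/du(u^3) = 3u^2
  d/du(10u^2) = 20u
  d/du(-2u) = -2
  d/du(-9) = 0
p'(u) = 36u^5 - 20u^4 + 4u^3 + 3u^2 + 20u - 2


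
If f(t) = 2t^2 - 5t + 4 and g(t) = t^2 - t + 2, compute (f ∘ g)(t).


Substitute g(t) into f:
f(g(t)) = 2*(t^2 - t + 2)^2 + (-5)*(t^2 - t + 2) + 4
(t^2 - t + 2)^2 = t^4 - 2t^3 + 5t^2 - 4t + 4
Expand and combine: 2t^4 - 4t^3 + 5t^2 - 3t + 2


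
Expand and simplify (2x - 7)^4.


Expand (2x - 7)^4 by repeated multiplication:
  (2x - 7)^2 = 4x^2 - 28x + 49
  (2x - 7)^3 = 8x^3 - 84x^2 + 294x - 343
= 16x^4 - 224x^3 + 1176x^2 - 2744x + 2401


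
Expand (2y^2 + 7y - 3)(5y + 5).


Distribute each term of the first polynomial:
  (2y^2)(5y + 5) = 10y^3 + 10y^2
  (7y)(5y + 5) = 35y^2 + 35y
  (-3)(5y + 5) = -15y - 15
Sum: 10y^3 + 45y^2 + 20y - 15


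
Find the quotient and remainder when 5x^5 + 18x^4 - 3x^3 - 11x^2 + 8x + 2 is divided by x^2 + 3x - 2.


(5x^5 + 18x^4 - 3x^3 - 11x^2 + 8x + 2) / (x^2 + 3x - 2)
Step 1: 5x^3 * (x^2 + 3x - 2) = 5x^5 + 15x^4 - 10x^3; subtract.
Step 2: 3x^2 * (x^2 + 3x - 2) = 3x^4 + 9x^3 - 6x^2; subtract.
Step 3: -2x * (x^2 + 3x - 2) = -2x^3 - 6x^2 + 4x; subtract.
Step 4: 1 * (x^2 + 3x - 2) = x^2 + 3x - 2; subtract.
Quotient: 5x^3 + 3x^2 - 2x + 1, Remainder: x + 4


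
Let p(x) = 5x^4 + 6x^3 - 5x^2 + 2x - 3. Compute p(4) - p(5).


p(4) = 1589
p(5) = 3757
p(4) - p(5) = 1589 - 3757 = -2168


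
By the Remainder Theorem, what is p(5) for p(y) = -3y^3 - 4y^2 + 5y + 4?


By the Remainder Theorem, the remainder equals p(5):
  -3*(5)^3 = -375
  -4*(5)^2 = -100
  5*(5)^1 = 25
  constant: 4
Sum: -375 - 100 + 25 + 4 = -446


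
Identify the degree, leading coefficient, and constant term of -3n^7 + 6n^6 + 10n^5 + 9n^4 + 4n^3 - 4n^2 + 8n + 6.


Highest power of n is 7, with coefficient -3. Constant term is 6.
Degree = 7, leading coefficient = -3, constant term = 6


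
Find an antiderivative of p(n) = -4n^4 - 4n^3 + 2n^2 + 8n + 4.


Reverse power rule on each term:
  ∫ -4n^4 dn = -(4/5)n^5
  ∫ -4n^3 dn = -n^4
  ∫ 2n^2 dn = (2/3)n^3
  ∫ 8n dn = 4n^2
  ∫ 4 dn = 4n
F(n) = -(4/5)n^5 - n^4 + (2/3)n^3 + 4n^2 + 4n + C


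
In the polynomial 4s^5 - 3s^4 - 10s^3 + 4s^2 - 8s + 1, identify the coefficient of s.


Read off the coefficient of s: -8


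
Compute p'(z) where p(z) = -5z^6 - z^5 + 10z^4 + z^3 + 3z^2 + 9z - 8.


Apply the power rule term by term:
  d/dz(-5z^6) = -30z^5
  d/dz(-z^5) = -5z^4
  d/dz(10z^4) = 40z^3
  d/dz(z^3) = 3z^2
  d/dz(3z^2) = 6z
  d/dz(9z) = 9
  d/dz(-8) = 0
p'(z) = -30z^5 - 5z^4 + 40z^3 + 3z^2 + 6z + 9


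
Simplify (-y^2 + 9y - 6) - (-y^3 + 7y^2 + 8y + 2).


Distribute the minus sign:
  (-y^2 + 9y - 6)
- (-y^3 + 7y^2 + 8y + 2)
Negate second polynomial: y^3 - 7y^2 - 8y - 2
Add: y^3 - 8y^2 + y - 8


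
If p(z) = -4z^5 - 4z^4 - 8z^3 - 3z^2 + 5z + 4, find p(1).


Using direct substitution:
  -4 * (1)^5 = -4
  -4 * (1)^4 = -4
  -8 * (1)^3 = -8
  -3 * (1)^2 = -3
  5 * (1)^1 = 5
  constant: 4
Sum = -4 - 4 - 8 - 3 + 5 + 4 = -10


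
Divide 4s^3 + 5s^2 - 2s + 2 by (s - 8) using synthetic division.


Synthetic division with c = 8. Coefficients: 4, 5, -2, 2
Bring down 4.
  4 * 8 = 32; 32 + 5 = 37
  37 * 8 = 296; 296 - 2 = 294
  294 * 8 = 2352; 2352 + 2 = 2354
Quotient: 4s^2 + 37s + 294, Remainder: 2354


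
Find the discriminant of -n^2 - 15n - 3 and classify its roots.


D = b^2 - 4ac = (-15)^2 - 4(-1)(-3) = 225 - 12 = 213
Since D > 0: two distinct irrational roots


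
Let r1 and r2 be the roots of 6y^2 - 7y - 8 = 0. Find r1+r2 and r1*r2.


For ay^2+by+c=0: sum = -b/a, product = c/a.
a=6, b=-7, c=-8
Sum = -(-7)/6 = 7/6
Product = (-8)/6 = -4/3


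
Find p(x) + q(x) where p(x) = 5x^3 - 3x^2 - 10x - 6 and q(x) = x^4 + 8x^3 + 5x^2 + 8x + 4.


Align terms by degree and add:
  5x^3 - 3x^2 - 10x - 6
+ x^4 + 8x^3 + 5x^2 + 8x + 4
= x^4 + 13x^3 + 2x^2 - 2x - 2


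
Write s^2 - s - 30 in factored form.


Roots satisfy r1 + r2 = -b/a = 1 and r1*r2 = c/a = -30.
So r1 = 6, r2 = -5.
s^2 - s - 30 = (s - r1)(s - r2) = (s - 6)(s + 5)


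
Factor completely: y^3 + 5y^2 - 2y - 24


Try integer roots (divisors of -24). y=-3: p(-3)=0.
Divide out (y + 3): quotient is y^2 + 2y - 8.
Factor the quadratic: (y - 2)(y + 4)
Result: (y + 3)(y - 2)(y + 4)


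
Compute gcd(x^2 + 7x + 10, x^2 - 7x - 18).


Factor each:
  x^2 + 7x + 10 = (x + 2)(x + 5)
  x^2 - 7x - 18 = (x + 2)(x - 9)
Common monic factor: x + 2


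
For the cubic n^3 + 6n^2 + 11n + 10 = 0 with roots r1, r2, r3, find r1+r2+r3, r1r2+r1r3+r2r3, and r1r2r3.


Monic cubic n^3+bn^2+cn+d=0: sum=-b, pairwise sum=c, product=-d.
b=6, c=11, d=10
r1+r2+r3 = -6
r1r2+r1r3+r2r3 = 11
r1r2r3 = -10


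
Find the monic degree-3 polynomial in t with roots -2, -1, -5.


p(t) = (t + 2)(t + 1)(t + 5)
Expand: t^3 + 8t^2 + 17t + 10


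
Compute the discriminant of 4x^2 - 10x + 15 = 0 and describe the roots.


D = b^2 - 4ac = (-10)^2 - 4(4)(15) = 100 - 240 = -140
Since D < 0: two complex conjugate roots (no real roots)


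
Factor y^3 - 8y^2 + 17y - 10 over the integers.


Try integer roots (divisors of -10). y=5: p(5)=0.
Divide out (y - 5): quotient is y^2 - 3y + 2.
Factor the quadratic: (y - 2)(y - 1)
Result: (y - 5)(y - 2)(y - 1)


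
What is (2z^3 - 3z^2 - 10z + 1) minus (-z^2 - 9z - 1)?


Distribute the minus sign:
  (2z^3 - 3z^2 - 10z + 1)
- (-z^2 - 9z - 1)
Negate second polynomial: z^2 + 9z + 1
Add: 2z^3 - 2z^2 - z + 2


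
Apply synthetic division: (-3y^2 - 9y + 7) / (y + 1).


Synthetic division with c = -1. Coefficients: -3, -9, 7
Bring down -3.
  -3 * -1 = 3; 3 - 9 = -6
  -6 * -1 = 6; 6 + 7 = 13
Quotient: -3y - 6, Remainder: 13


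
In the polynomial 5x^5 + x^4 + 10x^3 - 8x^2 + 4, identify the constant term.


Read off the constant term: 4


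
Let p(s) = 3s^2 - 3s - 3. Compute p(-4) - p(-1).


p(-4) = 57
p(-1) = 3
p(-4) - p(-1) = 57 - 3 = 54


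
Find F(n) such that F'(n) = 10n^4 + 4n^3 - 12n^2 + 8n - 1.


Reverse power rule on each term:
  ∫ 10n^4 dn = 2n^5
  ∫ 4n^3 dn = n^4
  ∫ -12n^2 dn = -4n^3
  ∫ 8n dn = 4n^2
  ∫ -1 dn = -n
F(n) = 2n^5 + n^4 - 4n^3 + 4n^2 - n + C


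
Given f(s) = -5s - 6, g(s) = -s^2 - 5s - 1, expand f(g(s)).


Substitute g(s) into f:
f(g(s)) = -5*(-s^2 - 5s - 1) + (-6)
Expand and combine: 5s^2 + 25s - 1


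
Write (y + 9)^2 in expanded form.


Expand (y + 9)^2 by repeated multiplication:
= y^2 + 18y + 81


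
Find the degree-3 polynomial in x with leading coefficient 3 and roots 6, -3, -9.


p(x) = 3(x - 6)(x + 3)(x + 9)
Expand: 3x^3 + 18x^2 - 135x - 486


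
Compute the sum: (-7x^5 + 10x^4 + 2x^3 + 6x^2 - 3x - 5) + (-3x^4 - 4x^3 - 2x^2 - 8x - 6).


Align terms by degree and add:
  -7x^5 + 10x^4 + 2x^3 + 6x^2 - 3x - 5
  -3x^4 - 4x^3 - 2x^2 - 8x - 6
= -7x^5 + 7x^4 - 2x^3 + 4x^2 - 11x - 11


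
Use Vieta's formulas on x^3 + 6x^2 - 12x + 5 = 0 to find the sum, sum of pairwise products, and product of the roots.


Monic cubic x^3+bx^2+cx+d=0: sum=-b, pairwise sum=c, product=-d.
b=6, c=-12, d=5
r1+r2+r3 = -6
r1r2+r1r3+r2r3 = -12
r1r2r3 = -5


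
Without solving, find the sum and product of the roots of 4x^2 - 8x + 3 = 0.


For ax^2+bx+c=0: sum = -b/a, product = c/a.
a=4, b=-8, c=3
Sum = -(-8)/4 = 2
Product = (3)/4 = 3/4


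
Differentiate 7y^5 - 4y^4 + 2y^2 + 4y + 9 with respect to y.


Apply the power rule term by term:
  d/dy(7y^5) = 35y^4
  d/dy(-4y^4) = -16y^3
  d/dy(2y^2) = 4y
  d/dy(4y) = 4
  d/dy(9) = 0
p'(y) = 35y^4 - 16y^3 + 4y + 4


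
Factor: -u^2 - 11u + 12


Roots satisfy r1 + r2 = -b/a = -11 and r1*r2 = c/a = -12.
So r1 = -12, r2 = 1.
-u^2 - 11u + 12 = -(u - r1)(u - r2) = -(u + 12)(u - 1)


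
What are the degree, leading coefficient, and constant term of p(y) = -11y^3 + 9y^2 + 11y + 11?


Highest power of y is 3, with coefficient -11. Constant term is 11.
Degree = 3, leading coefficient = -11, constant term = 11


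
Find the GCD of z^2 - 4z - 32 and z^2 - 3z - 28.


Factor each:
  z^2 - 4z - 32 = (z + 4)(z - 8)
  z^2 - 3z - 28 = (z + 4)(z - 7)
Common monic factor: z + 4


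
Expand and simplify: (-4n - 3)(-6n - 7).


Distribute each term of the first polynomial:
  (-4n)(-6n - 7) = 24n^2 + 28n
  (-3)(-6n - 7) = 18n + 21
Sum: 24n^2 + 46n + 21


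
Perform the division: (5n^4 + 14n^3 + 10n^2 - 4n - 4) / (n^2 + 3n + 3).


(5n^4 + 14n^3 + 10n^2 - 4n - 4) / (n^2 + 3n + 3)
Step 1: 5n^2 * (n^2 + 3n + 3) = 5n^4 + 15n^3 + 15n^2; subtract.
Step 2: -n * (n^2 + 3n + 3) = -n^3 - 3n^2 - 3n; subtract.
Step 3: -2 * (n^2 + 3n + 3) = -2n^2 - 6n - 6; subtract.
Quotient: 5n^2 - n - 2, Remainder: 5n + 2


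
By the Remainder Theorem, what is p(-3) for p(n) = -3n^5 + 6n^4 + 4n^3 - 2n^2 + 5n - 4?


By the Remainder Theorem, the remainder equals p(-3):
  -3*(-3)^5 = 729
  6*(-3)^4 = 486
  4*(-3)^3 = -108
  -2*(-3)^2 = -18
  5*(-3)^1 = -15
  constant: -4
Sum: 729 + 486 - 108 - 18 - 15 - 4 = 1070


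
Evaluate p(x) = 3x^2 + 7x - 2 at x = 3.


Using direct substitution:
  3 * (3)^2 = 27
  7 * (3)^1 = 21
  constant: -2
Sum = 27 + 21 - 2 = 46


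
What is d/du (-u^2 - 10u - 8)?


Apply the power rule term by term:
  d/du(-u^2) = -2u
  d/du(-10u) = -10
  d/du(-8) = 0
p'(u) = -2u - 10


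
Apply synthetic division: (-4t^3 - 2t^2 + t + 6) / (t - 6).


Synthetic division with c = 6. Coefficients: -4, -2, 1, 6
Bring down -4.
  -4 * 6 = -24; -24 - 2 = -26
  -26 * 6 = -156; -156 + 1 = -155
  -155 * 6 = -930; -930 + 6 = -924
Quotient: -4t^2 - 26t - 155, Remainder: -924


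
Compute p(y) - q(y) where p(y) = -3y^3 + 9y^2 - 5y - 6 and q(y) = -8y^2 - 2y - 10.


Distribute the minus sign:
  (-3y^3 + 9y^2 - 5y - 6)
- (-8y^2 - 2y - 10)
Negate second polynomial: 8y^2 + 2y + 10
Add: -3y^3 + 17y^2 - 3y + 4


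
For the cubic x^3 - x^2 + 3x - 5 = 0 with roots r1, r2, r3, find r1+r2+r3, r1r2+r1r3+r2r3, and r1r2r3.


Monic cubic x^3+bx^2+cx+d=0: sum=-b, pairwise sum=c, product=-d.
b=-1, c=3, d=-5
r1+r2+r3 = 1
r1r2+r1r3+r2r3 = 3
r1r2r3 = 5


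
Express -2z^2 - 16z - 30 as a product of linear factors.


Roots satisfy r1 + r2 = -b/a = -8 and r1*r2 = c/a = 15.
So r1 = -3, r2 = -5.
-2z^2 - 16z - 30 = -2(z - r1)(z - r2) = -2(z + 3)(z + 5)


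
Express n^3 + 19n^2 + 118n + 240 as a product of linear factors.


Try integer roots (divisors of 240). n=-8: p(-8)=0.
Divide out (n + 8): quotient is n^2 + 11n + 30.
Factor the quadratic: (n + 6)(n + 5)
Result: (n + 8)(n + 6)(n + 5)


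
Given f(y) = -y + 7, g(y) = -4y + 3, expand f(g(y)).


Substitute g(y) into f:
f(g(y)) = -1*(-4y + 3) + 7
Expand and combine: 4y + 4


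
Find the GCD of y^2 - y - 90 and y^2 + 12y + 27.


Factor each:
  y^2 - y - 90 = (y + 9)(y - 10)
  y^2 + 12y + 27 = (y + 9)(y + 3)
Common monic factor: y + 9


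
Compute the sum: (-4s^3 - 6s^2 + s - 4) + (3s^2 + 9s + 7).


Align terms by degree and add:
  -4s^3 - 6s^2 + s - 4
+ 3s^2 + 9s + 7
= -4s^3 - 3s^2 + 10s + 3


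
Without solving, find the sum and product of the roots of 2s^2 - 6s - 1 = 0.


For as^2+bs+c=0: sum = -b/a, product = c/a.
a=2, b=-6, c=-1
Sum = -(-6)/2 = 3
Product = (-1)/2 = -1/2


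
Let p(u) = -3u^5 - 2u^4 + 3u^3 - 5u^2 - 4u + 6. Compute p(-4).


Using direct substitution:
  -3 * (-4)^5 = 3072
  -2 * (-4)^4 = -512
  3 * (-4)^3 = -192
  -5 * (-4)^2 = -80
  -4 * (-4)^1 = 16
  constant: 6
Sum = 3072 - 512 - 192 - 80 + 16 + 6 = 2310


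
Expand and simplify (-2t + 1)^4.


Expand (-2t + 1)^4 by repeated multiplication:
  (-2t + 1)^2 = 4t^2 - 4t + 1
  (-2t + 1)^3 = -8t^3 + 12t^2 - 6t + 1
= 16t^4 - 32t^3 + 24t^2 - 8t + 1


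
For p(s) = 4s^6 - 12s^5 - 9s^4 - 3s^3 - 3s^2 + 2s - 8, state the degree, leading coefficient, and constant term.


Highest power of s is 6, with coefficient 4. Constant term is -8.
Degree = 6, leading coefficient = 4, constant term = -8


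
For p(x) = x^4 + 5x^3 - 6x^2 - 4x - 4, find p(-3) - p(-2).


p(-3) = -100
p(-2) = -44
p(-3) - p(-2) = -100 + 44 = -56


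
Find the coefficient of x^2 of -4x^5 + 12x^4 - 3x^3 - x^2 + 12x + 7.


Read off the coefficient of x^2: -1


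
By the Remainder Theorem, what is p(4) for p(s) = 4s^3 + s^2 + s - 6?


By the Remainder Theorem, the remainder equals p(4):
  4*(4)^3 = 256
  1*(4)^2 = 16
  1*(4)^1 = 4
  constant: -6
Sum: 256 + 16 + 4 - 6 = 270


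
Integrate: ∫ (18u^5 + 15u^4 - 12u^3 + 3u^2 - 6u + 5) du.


Reverse power rule on each term:
  ∫ 18u^5 du = 3u^6
  ∫ 15u^4 du = 3u^5
  ∫ -12u^3 du = -3u^4
  ∫ 3u^2 du = u^3
  ∫ -6u du = -3u^2
  ∫ 5 du = 5u
F(u) = 3u^6 + 3u^5 - 3u^4 + u^3 - 3u^2 + 5u + C


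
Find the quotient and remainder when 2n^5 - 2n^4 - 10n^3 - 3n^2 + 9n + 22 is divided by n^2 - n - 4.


(2n^5 - 2n^4 - 10n^3 - 3n^2 + 9n + 22) / (n^2 - n - 4)
Step 1: 2n^3 * (n^2 - n - 4) = 2n^5 - 2n^4 - 8n^3; subtract.
Step 2: 0 * (n^2 - n - 4) = 0; subtract.
Step 3: -2n * (n^2 - n - 4) = -2n^3 + 2n^2 + 8n; subtract.
Step 4: -5 * (n^2 - n - 4) = -5n^2 + 5n + 20; subtract.
Quotient: 2n^3 - 2n - 5, Remainder: -4n + 2


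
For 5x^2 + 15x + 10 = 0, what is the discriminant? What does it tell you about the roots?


D = b^2 - 4ac = (15)^2 - 4(5)(10) = 225 - 200 = 25
Since D > 0: two distinct rational roots


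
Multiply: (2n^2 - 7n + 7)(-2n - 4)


Distribute each term of the first polynomial:
  (2n^2)(-2n - 4) = -4n^3 - 8n^2
  (-7n)(-2n - 4) = 14n^2 + 28n
  (7)(-2n - 4) = -14n - 28
Sum: -4n^3 + 6n^2 + 14n - 28


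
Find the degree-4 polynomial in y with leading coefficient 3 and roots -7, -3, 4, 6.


p(y) = 3(y + 7)(y + 3)(y - 4)(y - 6)
Expand: 3y^4 - 165y^2 + 90y + 1512


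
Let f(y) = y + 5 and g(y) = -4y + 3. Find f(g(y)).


Substitute g(y) into f:
f(g(y)) = 1*(-4y + 3) + 5
Expand and combine: -4y + 8


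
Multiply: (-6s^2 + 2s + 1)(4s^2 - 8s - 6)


Distribute each term of the first polynomial:
  (-6s^2)(4s^2 - 8s - 6) = -24s^4 + 48s^3 + 36s^2
  (2s)(4s^2 - 8s - 6) = 8s^3 - 16s^2 - 12s
  (1)(4s^2 - 8s - 6) = 4s^2 - 8s - 6
Sum: -24s^4 + 56s^3 + 24s^2 - 20s - 6


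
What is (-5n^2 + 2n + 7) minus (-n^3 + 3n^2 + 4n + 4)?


Distribute the minus sign:
  (-5n^2 + 2n + 7)
- (-n^3 + 3n^2 + 4n + 4)
Negate second polynomial: n^3 - 3n^2 - 4n - 4
Add: n^3 - 8n^2 - 2n + 3


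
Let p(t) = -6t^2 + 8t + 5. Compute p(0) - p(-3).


p(0) = 5
p(-3) = -73
p(0) - p(-3) = 5 + 73 = 78


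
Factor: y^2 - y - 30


Roots satisfy r1 + r2 = -b/a = 1 and r1*r2 = c/a = -30.
So r1 = -5, r2 = 6.
y^2 - y - 30 = (y - r1)(y - r2) = (y + 5)(y - 6)


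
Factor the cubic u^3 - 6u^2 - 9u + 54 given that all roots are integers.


Try integer roots (divisors of 54). u=3: p(3)=0.
Divide out (u - 3): quotient is u^2 - 3u - 18.
Factor the quadratic: (u + 3)(u - 6)
Result: (u - 3)(u + 3)(u - 6)


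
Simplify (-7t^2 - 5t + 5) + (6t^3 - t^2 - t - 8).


Align terms by degree and add:
  -7t^2 - 5t + 5
+ 6t^3 - t^2 - t - 8
= 6t^3 - 8t^2 - 6t - 3


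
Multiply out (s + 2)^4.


Expand (s + 2)^4 by repeated multiplication:
  (s + 2)^2 = s^2 + 4s + 4
  (s + 2)^3 = s^3 + 6s^2 + 12s + 8
= s^4 + 8s^3 + 24s^2 + 32s + 16


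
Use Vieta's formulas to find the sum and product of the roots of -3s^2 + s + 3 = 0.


For as^2+bs+c=0: sum = -b/a, product = c/a.
a=-3, b=1, c=3
Sum = -(1)/-3 = 1/3
Product = (3)/-3 = -1


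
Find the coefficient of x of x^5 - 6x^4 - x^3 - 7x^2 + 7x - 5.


Read off the coefficient of x: 7


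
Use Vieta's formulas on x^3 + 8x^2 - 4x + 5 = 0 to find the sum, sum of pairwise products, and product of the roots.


Monic cubic x^3+bx^2+cx+d=0: sum=-b, pairwise sum=c, product=-d.
b=8, c=-4, d=5
r1+r2+r3 = -8
r1r2+r1r3+r2r3 = -4
r1r2r3 = -5


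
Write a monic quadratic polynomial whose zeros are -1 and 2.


p(t) = (t + 1)(t - 2)
Expand: t^2 - t - 2


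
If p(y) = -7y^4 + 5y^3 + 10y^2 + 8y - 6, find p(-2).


Using direct substitution:
  -7 * (-2)^4 = -112
  5 * (-2)^3 = -40
  10 * (-2)^2 = 40
  8 * (-2)^1 = -16
  constant: -6
Sum = -112 - 40 + 40 - 16 - 6 = -134


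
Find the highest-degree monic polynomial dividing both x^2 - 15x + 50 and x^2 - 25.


Factor each:
  x^2 - 15x + 50 = (x - 5)(x - 10)
  x^2 - 25 = (x - 5)(x + 5)
Common monic factor: x - 5


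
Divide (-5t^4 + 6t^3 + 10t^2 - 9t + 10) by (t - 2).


(-5t^4 + 6t^3 + 10t^2 - 9t + 10) / (t - 2)
Step 1: -5t^3 * (t - 2) = -5t^4 + 10t^3; subtract.
Step 2: -4t^2 * (t - 2) = -4t^3 + 8t^2; subtract.
Step 3: 2t * (t - 2) = 2t^2 - 4t; subtract.
Step 4: -5 * (t - 2) = -5t + 10; subtract.
Quotient: -5t^3 - 4t^2 + 2t - 5, Remainder: 0


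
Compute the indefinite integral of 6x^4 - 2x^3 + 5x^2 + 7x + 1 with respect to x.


Reverse power rule on each term:
  ∫ 6x^4 dx = (6/5)x^5
  ∫ -2x^3 dx = -(1/2)x^4
  ∫ 5x^2 dx = (5/3)x^3
  ∫ 7x dx = (7/2)x^2
  ∫ 1 dx = x
F(x) = (6/5)x^5 - (1/2)x^4 + (5/3)x^3 + (7/2)x^2 + x + C


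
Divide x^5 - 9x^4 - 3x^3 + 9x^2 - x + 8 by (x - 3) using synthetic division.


Synthetic division with c = 3. Coefficients: 1, -9, -3, 9, -1, 8
Bring down 1.
  1 * 3 = 3; 3 - 9 = -6
  -6 * 3 = -18; -18 - 3 = -21
  -21 * 3 = -63; -63 + 9 = -54
  -54 * 3 = -162; -162 - 1 = -163
  -163 * 3 = -489; -489 + 8 = -481
Quotient: x^4 - 6x^3 - 21x^2 - 54x - 163, Remainder: -481


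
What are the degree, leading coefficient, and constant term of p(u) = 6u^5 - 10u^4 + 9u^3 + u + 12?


Highest power of u is 5, with coefficient 6. Constant term is 12.
Degree = 5, leading coefficient = 6, constant term = 12


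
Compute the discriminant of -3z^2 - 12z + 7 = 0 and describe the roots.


D = b^2 - 4ac = (-12)^2 - 4(-3)(7) = 144 + 84 = 228
Since D > 0: two distinct irrational roots


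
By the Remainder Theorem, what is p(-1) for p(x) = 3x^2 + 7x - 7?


By the Remainder Theorem, the remainder equals p(-1):
  3*(-1)^2 = 3
  7*(-1)^1 = -7
  constant: -7
Sum: 3 - 7 - 7 = -11


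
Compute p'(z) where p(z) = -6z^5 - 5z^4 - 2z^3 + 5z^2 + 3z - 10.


Apply the power rule term by term:
  d/dz(-6z^5) = -30z^4
  d/dz(-5z^4) = -20z^3
  d/dz(-2z^3) = -6z^2
  d/dz(5z^2) = 10z
  d/dz(3z) = 3
  d/dz(-10) = 0
p'(z) = -30z^4 - 20z^3 - 6z^2 + 10z + 3


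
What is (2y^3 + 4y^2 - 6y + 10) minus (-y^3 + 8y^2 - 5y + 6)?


Distribute the minus sign:
  (2y^3 + 4y^2 - 6y + 10)
- (-y^3 + 8y^2 - 5y + 6)
Negate second polynomial: y^3 - 8y^2 + 5y - 6
Add: 3y^3 - 4y^2 - y + 4


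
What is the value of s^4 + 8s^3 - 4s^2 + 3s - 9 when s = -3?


Using direct substitution:
  1 * (-3)^4 = 81
  8 * (-3)^3 = -216
  -4 * (-3)^2 = -36
  3 * (-3)^1 = -9
  constant: -9
Sum = 81 - 216 - 36 - 9 - 9 = -189


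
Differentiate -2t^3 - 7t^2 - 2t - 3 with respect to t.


Apply the power rule term by term:
  d/dt(-2t^3) = -6t^2
  d/dt(-7t^2) = -14t
  d/dt(-2t) = -2
  d/dt(-3) = 0
p'(t) = -6t^2 - 14t - 2


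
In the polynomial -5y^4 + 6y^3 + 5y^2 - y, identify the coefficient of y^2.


Read off the coefficient of y^2: 5


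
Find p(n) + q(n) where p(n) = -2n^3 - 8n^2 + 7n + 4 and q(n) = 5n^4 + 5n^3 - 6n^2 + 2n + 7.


Align terms by degree and add:
  -2n^3 - 8n^2 + 7n + 4
+ 5n^4 + 5n^3 - 6n^2 + 2n + 7
= 5n^4 + 3n^3 - 14n^2 + 9n + 11


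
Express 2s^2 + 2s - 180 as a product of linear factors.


Roots satisfy r1 + r2 = -b/a = -1 and r1*r2 = c/a = -90.
So r1 = 9, r2 = -10.
2s^2 + 2s - 180 = 2(s - r1)(s - r2) = 2(s - 9)(s + 10)


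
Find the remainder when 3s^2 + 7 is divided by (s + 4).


By the Remainder Theorem, the remainder equals p(-4):
  3*(-4)^2 = 48
  0*(-4)^1 = 0
  constant: 7
Sum: 48 + 0 + 7 = 55


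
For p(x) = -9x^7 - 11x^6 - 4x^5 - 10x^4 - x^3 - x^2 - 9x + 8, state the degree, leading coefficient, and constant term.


Highest power of x is 7, with coefficient -9. Constant term is 8.
Degree = 7, leading coefficient = -9, constant term = 8


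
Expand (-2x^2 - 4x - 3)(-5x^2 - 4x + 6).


Distribute each term of the first polynomial:
  (-2x^2)(-5x^2 - 4x + 6) = 10x^4 + 8x^3 - 12x^2
  (-4x)(-5x^2 - 4x + 6) = 20x^3 + 16x^2 - 24x
  (-3)(-5x^2 - 4x + 6) = 15x^2 + 12x - 18
Sum: 10x^4 + 28x^3 + 19x^2 - 12x - 18


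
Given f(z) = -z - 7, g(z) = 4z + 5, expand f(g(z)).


Substitute g(z) into f:
f(g(z)) = -1*(4z + 5) + (-7)
Expand and combine: -4z - 12


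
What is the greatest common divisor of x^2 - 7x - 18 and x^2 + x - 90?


Factor each:
  x^2 - 7x - 18 = (x - 9)(x + 2)
  x^2 + x - 90 = (x - 9)(x + 10)
Common monic factor: x - 9


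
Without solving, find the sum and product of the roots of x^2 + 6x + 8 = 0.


For ax^2+bx+c=0: sum = -b/a, product = c/a.
a=1, b=6, c=8
Sum = -(6)/1 = -6
Product = (8)/1 = 8


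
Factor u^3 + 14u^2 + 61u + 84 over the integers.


Try integer roots (divisors of 84). u=-7: p(-7)=0.
Divide out (u + 7): quotient is u^2 + 7u + 12.
Factor the quadratic: (u + 4)(u + 3)
Result: (u + 7)(u + 4)(u + 3)


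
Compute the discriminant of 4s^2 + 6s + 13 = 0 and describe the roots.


D = b^2 - 4ac = (6)^2 - 4(4)(13) = 36 - 208 = -172
Since D < 0: two complex conjugate roots (no real roots)


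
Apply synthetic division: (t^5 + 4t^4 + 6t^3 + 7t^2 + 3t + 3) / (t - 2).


Synthetic division with c = 2. Coefficients: 1, 4, 6, 7, 3, 3
Bring down 1.
  1 * 2 = 2; 2 + 4 = 6
  6 * 2 = 12; 12 + 6 = 18
  18 * 2 = 36; 36 + 7 = 43
  43 * 2 = 86; 86 + 3 = 89
  89 * 2 = 178; 178 + 3 = 181
Quotient: t^4 + 6t^3 + 18t^2 + 43t + 89, Remainder: 181


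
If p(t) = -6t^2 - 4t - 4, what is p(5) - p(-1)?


p(5) = -174
p(-1) = -6
p(5) - p(-1) = -174 + 6 = -168


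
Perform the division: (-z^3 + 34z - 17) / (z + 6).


(-z^3 + 34z - 17) / (z + 6)
Step 1: -z^2 * (z + 6) = -z^3 - 6z^2; subtract.
Step 2: 6z * (z + 6) = 6z^2 + 36z; subtract.
Step 3: -2 * (z + 6) = -2z - 12; subtract.
Quotient: -z^2 + 6z - 2, Remainder: -5


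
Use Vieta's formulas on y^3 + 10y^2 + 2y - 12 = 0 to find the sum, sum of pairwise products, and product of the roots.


Monic cubic y^3+by^2+cy+d=0: sum=-b, pairwise sum=c, product=-d.
b=10, c=2, d=-12
r1+r2+r3 = -10
r1r2+r1r3+r2r3 = 2
r1r2r3 = 12


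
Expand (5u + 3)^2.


Expand (5u + 3)^2 by repeated multiplication:
= 25u^2 + 30u + 9


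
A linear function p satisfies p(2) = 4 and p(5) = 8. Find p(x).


p(x) = mx + b. Using p(2)=4, p(5)=8:
m = (4 - 8)/(2 - 5) = -4/-3 = 4/3
b = 4 - m*(2) = 4 - 8/3 = 4/3
p(x) = (4/3)x + (4/3)


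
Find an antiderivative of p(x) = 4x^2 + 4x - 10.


Reverse power rule on each term:
  ∫ 4x^2 dx = (4/3)x^3
  ∫ 4x dx = 2x^2
  ∫ -10 dx = -10x
F(x) = (4/3)x^3 + 2x^2 - 10x + C


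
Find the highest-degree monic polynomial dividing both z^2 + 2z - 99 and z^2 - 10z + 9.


Factor each:
  z^2 + 2z - 99 = (z - 9)(z + 11)
  z^2 - 10z + 9 = (z - 9)(z - 1)
Common monic factor: z - 9


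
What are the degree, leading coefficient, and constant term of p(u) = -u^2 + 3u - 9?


Highest power of u is 2, with coefficient -1. Constant term is -9.
Degree = 2, leading coefficient = -1, constant term = -9


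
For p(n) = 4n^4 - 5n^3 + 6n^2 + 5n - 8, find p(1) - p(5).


p(1) = 2
p(5) = 2042
p(1) - p(5) = 2 - 2042 = -2040


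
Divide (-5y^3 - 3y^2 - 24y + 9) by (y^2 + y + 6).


(-5y^3 - 3y^2 - 24y + 9) / (y^2 + y + 6)
Step 1: -5y * (y^2 + y + 6) = -5y^3 - 5y^2 - 30y; subtract.
Step 2: 2 * (y^2 + y + 6) = 2y^2 + 2y + 12; subtract.
Quotient: -5y + 2, Remainder: 4y - 3


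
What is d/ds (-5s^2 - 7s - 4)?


Apply the power rule term by term:
  d/ds(-5s^2) = -10s
  d/ds(-7s) = -7
  d/ds(-4) = 0
p'(s) = -10s - 7


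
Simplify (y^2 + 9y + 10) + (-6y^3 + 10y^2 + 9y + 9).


Align terms by degree and add:
  y^2 + 9y + 10
  -6y^3 + 10y^2 + 9y + 9
= -6y^3 + 11y^2 + 18y + 19


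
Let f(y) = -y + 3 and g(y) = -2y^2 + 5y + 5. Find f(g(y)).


Substitute g(y) into f:
f(g(y)) = -1*(-2y^2 + 5y + 5) + 3
Expand and combine: 2y^2 - 5y - 2


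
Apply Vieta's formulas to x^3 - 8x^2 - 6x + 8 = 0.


Monic cubic x^3+bx^2+cx+d=0: sum=-b, pairwise sum=c, product=-d.
b=-8, c=-6, d=8
r1+r2+r3 = 8
r1r2+r1r3+r2r3 = -6
r1r2r3 = -8


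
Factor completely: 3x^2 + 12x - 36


Roots satisfy r1 + r2 = -b/a = -4 and r1*r2 = c/a = -12.
So r1 = 2, r2 = -6.
3x^2 + 12x - 36 = 3(x - r1)(x - r2) = 3(x - 2)(x + 6)


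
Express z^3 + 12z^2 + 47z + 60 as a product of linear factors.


Try integer roots (divisors of 60). z=-3: p(-3)=0.
Divide out (z + 3): quotient is z^2 + 9z + 20.
Factor the quadratic: (z + 5)(z + 4)
Result: (z + 3)(z + 5)(z + 4)


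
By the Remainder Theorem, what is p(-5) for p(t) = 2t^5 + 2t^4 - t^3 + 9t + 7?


By the Remainder Theorem, the remainder equals p(-5):
  2*(-5)^5 = -6250
  2*(-5)^4 = 1250
  -1*(-5)^3 = 125
  0*(-5)^2 = 0
  9*(-5)^1 = -45
  constant: 7
Sum: -6250 + 1250 + 125 + 0 - 45 + 7 = -4913


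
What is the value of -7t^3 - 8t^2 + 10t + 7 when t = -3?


Using direct substitution:
  -7 * (-3)^3 = 189
  -8 * (-3)^2 = -72
  10 * (-3)^1 = -30
  constant: 7
Sum = 189 - 72 - 30 + 7 = 94


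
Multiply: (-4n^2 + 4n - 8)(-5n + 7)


Distribute each term of the first polynomial:
  (-4n^2)(-5n + 7) = 20n^3 - 28n^2
  (4n)(-5n + 7) = -20n^2 + 28n
  (-8)(-5n + 7) = 40n - 56
Sum: 20n^3 - 48n^2 + 68n - 56


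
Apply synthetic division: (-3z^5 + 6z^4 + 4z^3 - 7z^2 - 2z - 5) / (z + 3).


Synthetic division with c = -3. Coefficients: -3, 6, 4, -7, -2, -5
Bring down -3.
  -3 * -3 = 9; 9 + 6 = 15
  15 * -3 = -45; -45 + 4 = -41
  -41 * -3 = 123; 123 - 7 = 116
  116 * -3 = -348; -348 - 2 = -350
  -350 * -3 = 1050; 1050 - 5 = 1045
Quotient: -3z^4 + 15z^3 - 41z^2 + 116z - 350, Remainder: 1045


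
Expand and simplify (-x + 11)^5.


Expand (-x + 11)^5 by repeated multiplication:
  (-x + 11)^2 = x^2 - 22x + 121
  (-x + 11)^3 = -x^3 + 33x^2 - 363x + 1331
  (-x + 11)^4 = x^4 - 44x^3 + 726x^2 - 5324x + 14641
= -x^5 + 55x^4 - 1210x^3 + 13310x^2 - 73205x + 161051


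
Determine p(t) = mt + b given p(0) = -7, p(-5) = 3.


p(t) = mt + b. Using p(0)=-7, p(-5)=3:
m = (-7 - 3)/(0 + 5) = -10/5 = -2
b = -7 - m*(0) = -7 = -7
p(t) = -2t - 7


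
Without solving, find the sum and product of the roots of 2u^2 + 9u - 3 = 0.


For au^2+bu+c=0: sum = -b/a, product = c/a.
a=2, b=9, c=-3
Sum = -(9)/2 = -9/2
Product = (-3)/2 = -3/2


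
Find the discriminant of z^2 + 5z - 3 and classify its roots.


D = b^2 - 4ac = (5)^2 - 4(1)(-3) = 25 + 12 = 37
Since D > 0: two distinct irrational roots


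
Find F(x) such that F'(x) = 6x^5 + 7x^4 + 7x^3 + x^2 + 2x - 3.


Reverse power rule on each term:
  ∫ 6x^5 dx = x^6
  ∫ 7x^4 dx = (7/5)x^5
  ∫ 7x^3 dx = (7/4)x^4
  ∫ x^2 dx = (1/3)x^3
  ∫ 2x dx = x^2
  ∫ -3 dx = -3x
F(x) = x^6 + (7/5)x^5 + (7/4)x^4 + (1/3)x^3 + x^2 - 3x + C


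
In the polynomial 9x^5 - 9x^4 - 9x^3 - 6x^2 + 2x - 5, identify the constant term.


Read off the constant term: -5


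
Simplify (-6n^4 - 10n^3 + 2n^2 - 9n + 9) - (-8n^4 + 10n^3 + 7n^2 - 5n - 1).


Distribute the minus sign:
  (-6n^4 - 10n^3 + 2n^2 - 9n + 9)
- (-8n^4 + 10n^3 + 7n^2 - 5n - 1)
Negate second polynomial: 8n^4 - 10n^3 - 7n^2 + 5n + 1
Add: 2n^4 - 20n^3 - 5n^2 - 4n + 10


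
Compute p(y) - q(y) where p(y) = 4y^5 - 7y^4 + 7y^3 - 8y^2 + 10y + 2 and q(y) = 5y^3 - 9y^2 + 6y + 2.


Distribute the minus sign:
  (4y^5 - 7y^4 + 7y^3 - 8y^2 + 10y + 2)
- (5y^3 - 9y^2 + 6y + 2)
Negate second polynomial: -5y^3 + 9y^2 - 6y - 2
Add: 4y^5 - 7y^4 + 2y^3 + y^2 + 4y


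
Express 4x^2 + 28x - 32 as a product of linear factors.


Roots satisfy r1 + r2 = -b/a = -7 and r1*r2 = c/a = -8.
So r1 = -8, r2 = 1.
4x^2 + 28x - 32 = 4(x - r1)(x - r2) = 4(x + 8)(x - 1)


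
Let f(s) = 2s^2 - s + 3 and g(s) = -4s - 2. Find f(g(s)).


Substitute g(s) into f:
f(g(s)) = 2*(-4s - 2)^2 + (-1)*(-4s - 2) + 3
(-4s - 2)^2 = 16s^2 + 16s + 4
Expand and combine: 32s^2 + 36s + 13


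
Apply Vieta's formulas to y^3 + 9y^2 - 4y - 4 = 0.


Monic cubic y^3+by^2+cy+d=0: sum=-b, pairwise sum=c, product=-d.
b=9, c=-4, d=-4
r1+r2+r3 = -9
r1r2+r1r3+r2r3 = -4
r1r2r3 = 4


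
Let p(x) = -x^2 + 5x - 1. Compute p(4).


Using direct substitution:
  -1 * (4)^2 = -16
  5 * (4)^1 = 20
  constant: -1
Sum = -16 + 20 - 1 = 3


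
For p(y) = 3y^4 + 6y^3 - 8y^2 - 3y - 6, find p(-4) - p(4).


p(-4) = 262
p(4) = 1006
p(-4) - p(4) = 262 - 1006 = -744


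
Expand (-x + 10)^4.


Expand (-x + 10)^4 by repeated multiplication:
  (-x + 10)^2 = x^2 - 20x + 100
  (-x + 10)^3 = -x^3 + 30x^2 - 300x + 1000
= x^4 - 40x^3 + 600x^2 - 4000x + 10000


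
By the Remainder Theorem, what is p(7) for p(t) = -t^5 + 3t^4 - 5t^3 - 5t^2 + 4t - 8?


By the Remainder Theorem, the remainder equals p(7):
  -1*(7)^5 = -16807
  3*(7)^4 = 7203
  -5*(7)^3 = -1715
  -5*(7)^2 = -245
  4*(7)^1 = 28
  constant: -8
Sum: -16807 + 7203 - 1715 - 245 + 28 - 8 = -11544


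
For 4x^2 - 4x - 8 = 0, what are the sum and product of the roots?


For ax^2+bx+c=0: sum = -b/a, product = c/a.
a=4, b=-4, c=-8
Sum = -(-4)/4 = 1
Product = (-8)/4 = -2


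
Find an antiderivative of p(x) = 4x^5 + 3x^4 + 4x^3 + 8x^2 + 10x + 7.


Reverse power rule on each term:
  ∫ 4x^5 dx = (2/3)x^6
  ∫ 3x^4 dx = (3/5)x^5
  ∫ 4x^3 dx = x^4
  ∫ 8x^2 dx = (8/3)x^3
  ∫ 10x dx = 5x^2
  ∫ 7 dx = 7x
F(x) = (2/3)x^6 + (3/5)x^5 + x^4 + (8/3)x^3 + 5x^2 + 7x + C


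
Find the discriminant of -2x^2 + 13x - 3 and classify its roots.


D = b^2 - 4ac = (13)^2 - 4(-2)(-3) = 169 - 24 = 145
Since D > 0: two distinct irrational roots


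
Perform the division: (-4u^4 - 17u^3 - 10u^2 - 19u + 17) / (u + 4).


(-4u^4 - 17u^3 - 10u^2 - 19u + 17) / (u + 4)
Step 1: -4u^3 * (u + 4) = -4u^4 - 16u^3; subtract.
Step 2: -u^2 * (u + 4) = -u^3 - 4u^2; subtract.
Step 3: -6u * (u + 4) = -6u^2 - 24u; subtract.
Step 4: 5 * (u + 4) = 5u + 20; subtract.
Quotient: -4u^3 - u^2 - 6u + 5, Remainder: -3


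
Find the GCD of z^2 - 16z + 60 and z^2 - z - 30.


Factor each:
  z^2 - 16z + 60 = (z - 6)(z - 10)
  z^2 - z - 30 = (z - 6)(z + 5)
Common monic factor: z - 6


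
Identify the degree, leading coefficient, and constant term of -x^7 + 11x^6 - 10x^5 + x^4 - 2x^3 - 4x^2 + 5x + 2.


Highest power of x is 7, with coefficient -1. Constant term is 2.
Degree = 7, leading coefficient = -1, constant term = 2


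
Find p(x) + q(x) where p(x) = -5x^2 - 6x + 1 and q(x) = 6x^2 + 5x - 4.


Align terms by degree and add:
  -5x^2 - 6x + 1
+ 6x^2 + 5x - 4
= x^2 - x - 3


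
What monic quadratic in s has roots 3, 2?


p(s) = (s - 3)(s - 2)
Expand: s^2 - 5s + 6


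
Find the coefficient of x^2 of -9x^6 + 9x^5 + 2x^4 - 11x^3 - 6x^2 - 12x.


Read off the coefficient of x^2: -6


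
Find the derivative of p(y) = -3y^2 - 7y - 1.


Apply the power rule term by term:
  d/dy(-3y^2) = -6y
  d/dy(-7y) = -7
  d/dy(-1) = 0
p'(y) = -6y - 7


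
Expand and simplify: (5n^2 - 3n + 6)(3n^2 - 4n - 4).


Distribute each term of the first polynomial:
  (5n^2)(3n^2 - 4n - 4) = 15n^4 - 20n^3 - 20n^2
  (-3n)(3n^2 - 4n - 4) = -9n^3 + 12n^2 + 12n
  (6)(3n^2 - 4n - 4) = 18n^2 - 24n - 24
Sum: 15n^4 - 29n^3 + 10n^2 - 12n - 24


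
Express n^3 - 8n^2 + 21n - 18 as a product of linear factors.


Try integer roots (divisors of -18). n=3: p(3)=0.
Divide out (n - 3): quotient is n^2 - 5n + 6.
Factor the quadratic: (n - 2)(n - 3)
Result: (n - 3)(n - 2)(n - 3)


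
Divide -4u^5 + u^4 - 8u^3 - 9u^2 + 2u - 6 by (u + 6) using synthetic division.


Synthetic division with c = -6. Coefficients: -4, 1, -8, -9, 2, -6
Bring down -4.
  -4 * -6 = 24; 24 + 1 = 25
  25 * -6 = -150; -150 - 8 = -158
  -158 * -6 = 948; 948 - 9 = 939
  939 * -6 = -5634; -5634 + 2 = -5632
  -5632 * -6 = 33792; 33792 - 6 = 33786
Quotient: -4u^4 + 25u^3 - 158u^2 + 939u - 5632, Remainder: 33786


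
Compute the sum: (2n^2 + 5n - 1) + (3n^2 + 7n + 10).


Align terms by degree and add:
  2n^2 + 5n - 1
+ 3n^2 + 7n + 10
= 5n^2 + 12n + 9


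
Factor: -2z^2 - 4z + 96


Roots satisfy r1 + r2 = -b/a = -2 and r1*r2 = c/a = -48.
So r1 = 6, r2 = -8.
-2z^2 - 4z + 96 = -2(z - r1)(z - r2) = -2(z - 6)(z + 8)


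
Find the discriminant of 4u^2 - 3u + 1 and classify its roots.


D = b^2 - 4ac = (-3)^2 - 4(4)(1) = 9 - 16 = -7
Since D < 0: two complex conjugate roots (no real roots)


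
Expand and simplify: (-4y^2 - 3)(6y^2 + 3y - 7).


Distribute each term of the first polynomial:
  (-4y^2)(6y^2 + 3y - 7) = -24y^4 - 12y^3 + 28y^2
  (-3)(6y^2 + 3y - 7) = -18y^2 - 9y + 21
Sum: -24y^4 - 12y^3 + 10y^2 - 9y + 21


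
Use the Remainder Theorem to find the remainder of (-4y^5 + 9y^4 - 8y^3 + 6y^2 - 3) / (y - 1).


By the Remainder Theorem, the remainder equals p(1):
  -4*(1)^5 = -4
  9*(1)^4 = 9
  -8*(1)^3 = -8
  6*(1)^2 = 6
  0*(1)^1 = 0
  constant: -3
Sum: -4 + 9 - 8 + 6 + 0 - 3 = 0


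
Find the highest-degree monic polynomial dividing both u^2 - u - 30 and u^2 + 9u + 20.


Factor each:
  u^2 - u - 30 = (u + 5)(u - 6)
  u^2 + 9u + 20 = (u + 5)(u + 4)
Common monic factor: u + 5


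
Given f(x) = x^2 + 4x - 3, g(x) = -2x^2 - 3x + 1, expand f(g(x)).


Substitute g(x) into f:
f(g(x)) = 1*(-2x^2 - 3x + 1)^2 + 4*(-2x^2 - 3x + 1) + (-3)
(-2x^2 - 3x + 1)^2 = 4x^4 + 12x^3 + 5x^2 - 6x + 1
Expand and combine: 4x^4 + 12x^3 - 3x^2 - 18x + 2


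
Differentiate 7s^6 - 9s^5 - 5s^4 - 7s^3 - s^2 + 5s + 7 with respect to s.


Apply the power rule term by term:
  d/ds(7s^6) = 42s^5
  d/ds(-9s^5) = -45s^4
  d/ds(-5s^4) = -20s^3
  d/ds(-7s^3) = -21s^2
  d/ds(-s^2) = -2s
  d/ds(5s) = 5
  d/ds(7) = 0
p'(s) = 42s^5 - 45s^4 - 20s^3 - 21s^2 - 2s + 5


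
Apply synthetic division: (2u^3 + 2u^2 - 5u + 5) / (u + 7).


Synthetic division with c = -7. Coefficients: 2, 2, -5, 5
Bring down 2.
  2 * -7 = -14; -14 + 2 = -12
  -12 * -7 = 84; 84 - 5 = 79
  79 * -7 = -553; -553 + 5 = -548
Quotient: 2u^2 - 12u + 79, Remainder: -548


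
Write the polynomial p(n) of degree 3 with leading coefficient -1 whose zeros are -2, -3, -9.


p(n) = -(n + 2)(n + 3)(n + 9)
Expand: -n^3 - 14n^2 - 51n - 54


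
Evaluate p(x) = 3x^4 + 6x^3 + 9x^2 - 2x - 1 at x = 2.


Using direct substitution:
  3 * (2)^4 = 48
  6 * (2)^3 = 48
  9 * (2)^2 = 36
  -2 * (2)^1 = -4
  constant: -1
Sum = 48 + 48 + 36 - 4 - 1 = 127


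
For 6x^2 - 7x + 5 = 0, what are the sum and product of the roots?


For ax^2+bx+c=0: sum = -b/a, product = c/a.
a=6, b=-7, c=5
Sum = -(-7)/6 = 7/6
Product = (5)/6 = 5/6


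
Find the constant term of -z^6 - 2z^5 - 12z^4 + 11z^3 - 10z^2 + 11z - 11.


Read off the constant term: -11


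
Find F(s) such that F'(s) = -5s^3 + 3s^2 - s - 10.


Reverse power rule on each term:
  ∫ -5s^3 ds = -(5/4)s^4
  ∫ 3s^2 ds = s^3
  ∫ -s ds = -(1/2)s^2
  ∫ -10 ds = -10s
F(s) = -(5/4)s^4 + s^3 - (1/2)s^2 - 10s + C


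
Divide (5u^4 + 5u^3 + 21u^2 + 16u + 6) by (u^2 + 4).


(5u^4 + 5u^3 + 21u^2 + 16u + 6) / (u^2 + 4)
Step 1: 5u^2 * (u^2 + 4) = 5u^4 + 20u^2; subtract.
Step 2: 5u * (u^2 + 4) = 5u^3 + 20u; subtract.
Step 3: 1 * (u^2 + 4) = u^2 + 4; subtract.
Quotient: 5u^2 + 5u + 1, Remainder: -4u + 2


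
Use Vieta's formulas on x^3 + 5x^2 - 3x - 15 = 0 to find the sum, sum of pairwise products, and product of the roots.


Monic cubic x^3+bx^2+cx+d=0: sum=-b, pairwise sum=c, product=-d.
b=5, c=-3, d=-15
r1+r2+r3 = -5
r1r2+r1r3+r2r3 = -3
r1r2r3 = 15


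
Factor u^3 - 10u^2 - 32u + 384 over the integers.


Try integer roots (divisors of 384). u=-6: p(-6)=0.
Divide out (u + 6): quotient is u^2 - 16u + 64.
Factor the quadratic: (u - 8)(u - 8)
Result: (u + 6)(u - 8)(u - 8)


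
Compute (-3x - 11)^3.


Expand (-3x - 11)^3 by repeated multiplication:
  (-3x - 11)^2 = 9x^2 + 66x + 121
= -27x^3 - 297x^2 - 1089x - 1331


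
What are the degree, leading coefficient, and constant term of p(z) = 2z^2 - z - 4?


Highest power of z is 2, with coefficient 2. Constant term is -4.
Degree = 2, leading coefficient = 2, constant term = -4


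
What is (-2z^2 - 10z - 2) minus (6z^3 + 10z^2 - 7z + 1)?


Distribute the minus sign:
  (-2z^2 - 10z - 2)
- (6z^3 + 10z^2 - 7z + 1)
Negate second polynomial: -6z^3 - 10z^2 + 7z - 1
Add: -6z^3 - 12z^2 - 3z - 3


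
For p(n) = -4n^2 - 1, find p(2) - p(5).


p(2) = -17
p(5) = -101
p(2) - p(5) = -17 + 101 = 84


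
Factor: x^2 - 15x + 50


Roots satisfy r1 + r2 = -b/a = 15 and r1*r2 = c/a = 50.
So r1 = 10, r2 = 5.
x^2 - 15x + 50 = (x - r1)(x - r2) = (x - 10)(x - 5)


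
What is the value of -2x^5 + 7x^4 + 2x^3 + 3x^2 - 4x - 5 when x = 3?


Using direct substitution:
  -2 * (3)^5 = -486
  7 * (3)^4 = 567
  2 * (3)^3 = 54
  3 * (3)^2 = 27
  -4 * (3)^1 = -12
  constant: -5
Sum = -486 + 567 + 54 + 27 - 12 - 5 = 145


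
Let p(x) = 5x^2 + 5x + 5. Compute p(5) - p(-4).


p(5) = 155
p(-4) = 65
p(5) - p(-4) = 155 - 65 = 90
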